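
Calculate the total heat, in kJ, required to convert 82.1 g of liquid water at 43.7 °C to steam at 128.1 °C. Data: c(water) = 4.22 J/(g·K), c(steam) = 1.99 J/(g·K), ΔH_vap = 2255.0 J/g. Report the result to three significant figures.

q1 (heat water 43.7→100.0 °C): 82.1 × 4.22 × 56.3 = 19506 J
q2 (vaporize at 100 °C): 82.1 × 2255.0 = 185136 J
q3 (heat steam 100.0→128.1 °C): 82.1 × 1.99 × 28.1 = 4591 J
Total: 19506 + 185136 + 4591 = 209233 J = 209 kJ

q = 209 kJ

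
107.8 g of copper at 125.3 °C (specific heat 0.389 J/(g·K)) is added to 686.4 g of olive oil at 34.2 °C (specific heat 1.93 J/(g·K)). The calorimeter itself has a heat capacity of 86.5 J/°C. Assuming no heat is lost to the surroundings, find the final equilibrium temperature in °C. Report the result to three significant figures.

T_f = 36.8 °C

Heat lost by copper = heat gained by olive oil + calorimeter.
(107.8)(0.389)(125.3 − T) = [(686.4)(1.93) + 86.5](T − 34.2)
41.9342 (125.3 − T) = 1411.252 (T − 34.2)
5254.4 − 41.9342 T = 1411.252 T − 48265
53519.4 = 1453.1862 T
T = 36.83 °C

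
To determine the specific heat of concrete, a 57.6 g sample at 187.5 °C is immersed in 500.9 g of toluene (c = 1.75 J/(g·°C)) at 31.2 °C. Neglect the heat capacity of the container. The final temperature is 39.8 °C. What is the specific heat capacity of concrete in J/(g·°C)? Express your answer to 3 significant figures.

q_gained = (500.9 × 1.75) × (39.8 − 31.2) = 7539 J
q_lost = 57.6 × c × (187.5 − 39.8) = 8507.52 c
Set equal: c = 7539 / 8507.52 = 0.886 J/(g·°C)

c = 0.886 J/(g·°C)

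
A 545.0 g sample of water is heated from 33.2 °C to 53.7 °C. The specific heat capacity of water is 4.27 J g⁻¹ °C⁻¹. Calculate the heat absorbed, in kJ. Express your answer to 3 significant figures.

q = 47.7 kJ

q = m c ΔT = 545.0 × 4.27 × (53.7 − 33.2)
q = 545.0 × 4.27 × 20.5 = 47710 J = 47.7 kJ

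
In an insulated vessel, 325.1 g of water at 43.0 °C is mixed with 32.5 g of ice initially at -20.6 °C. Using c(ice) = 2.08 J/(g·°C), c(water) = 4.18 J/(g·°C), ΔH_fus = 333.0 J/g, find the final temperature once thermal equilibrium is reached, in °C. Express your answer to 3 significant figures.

Heat to bring ice to 0 °C and melt it: q₁ = 32.5×2.08×20.6 + 32.5×333.0 = 12215 J
Heat the water can supply cooling to 0 °C: 325.1×4.18×43.0 = 58433.5 J > q₁, so all ice melts.
Energy balance: 325.1×4.18×(43.0 − T) = 12215 + 32.5×4.18×(T − 0)
1358.918(43.0 − T) = 12215 + 135.85 T
58433.5 − 12215 = 1494.768 T
T = 46218.5 / 1494.768 = 30.92 °C

T_f = 30.9 °C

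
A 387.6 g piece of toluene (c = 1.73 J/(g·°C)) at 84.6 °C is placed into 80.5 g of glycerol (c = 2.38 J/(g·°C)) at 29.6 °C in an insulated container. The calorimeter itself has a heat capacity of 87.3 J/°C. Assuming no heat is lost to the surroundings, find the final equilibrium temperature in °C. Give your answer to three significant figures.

T_f = 68.4 °C

Heat lost by toluene = heat gained by glycerol + calorimeter.
(387.6)(1.73)(84.6 − T) = [(80.5)(2.38) + 87.3](T − 29.6)
670.548 (84.6 − T) = 278.89 (T − 29.6)
56728 − 670.548 T = 278.89 T − 8255.1
64983.1 = 949.438 T
T = 68.44 °C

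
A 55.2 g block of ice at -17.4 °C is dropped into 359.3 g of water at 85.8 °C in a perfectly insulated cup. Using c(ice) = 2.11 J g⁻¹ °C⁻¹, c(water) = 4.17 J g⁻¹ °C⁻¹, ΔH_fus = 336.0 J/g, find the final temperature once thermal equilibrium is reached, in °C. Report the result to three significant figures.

T_f = 62.5 °C

Heat to bring ice to 0 °C and melt it: q₁ = 55.2×2.11×17.4 + 55.2×336.0 = 20574 J
Heat the water can supply cooling to 0 °C: 359.3×4.17×85.8 = 128553 J > q₁, so all ice melts.
Energy balance: 359.3×4.17×(85.8 − T) = 20574 + 55.2×4.17×(T − 0)
1498.281(85.8 − T) = 20574 + 230.184 T
128553 − 20574 = 1728.465 T
T = 107979 / 1728.465 = 62.47 °C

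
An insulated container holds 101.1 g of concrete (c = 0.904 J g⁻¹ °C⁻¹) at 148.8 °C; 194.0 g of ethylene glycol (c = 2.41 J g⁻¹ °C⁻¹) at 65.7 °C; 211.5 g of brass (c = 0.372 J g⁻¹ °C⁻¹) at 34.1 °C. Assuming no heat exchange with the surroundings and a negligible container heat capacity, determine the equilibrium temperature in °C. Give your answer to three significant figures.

T_f = 73.7 °C

Σ mᵢcᵢ(T − Tᵢ) = 0  ⇒  T = Σ mᵢcᵢTᵢ / Σ mᵢcᵢ
Σ mᵢcᵢ = 101.1×0.904 + 194.0×2.41 + 211.5×0.372 = 637.6124
Σ mᵢcᵢTᵢ = 91.3944×148.8 + 467.54×65.7 + 78.678×34.1 = 47000
T = 47000 / 637.6124 = 73.71 °C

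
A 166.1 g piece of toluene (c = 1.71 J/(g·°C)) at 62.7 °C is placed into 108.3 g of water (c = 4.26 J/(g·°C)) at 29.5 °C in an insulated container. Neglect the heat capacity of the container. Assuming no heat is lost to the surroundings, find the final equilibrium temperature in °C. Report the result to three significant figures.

T_f = 42.2 °C

Heat lost by toluene = heat gained by water.
(166.1)(1.71)(62.7 − T) = (108.3)(4.26)(T − 29.5)
284.031 (62.7 − T) = 461.358 (T − 29.5)
17809 − 284.031 T = 461.358 T − 13610
31419 = 745.389 T
T = 42.15 °C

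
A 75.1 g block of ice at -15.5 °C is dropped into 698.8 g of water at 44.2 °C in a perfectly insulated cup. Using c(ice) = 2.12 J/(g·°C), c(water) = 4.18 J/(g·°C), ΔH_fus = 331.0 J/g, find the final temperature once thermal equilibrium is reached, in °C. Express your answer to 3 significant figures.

Heat to bring ice to 0 °C and melt it: q₁ = 75.1×2.12×15.5 + 75.1×331.0 = 27326 J
Heat the water can supply cooling to 0 °C: 698.8×4.18×44.2 = 129107 J > q₁, so all ice melts.
Energy balance: 698.8×4.18×(44.2 − T) = 27326 + 75.1×4.18×(T − 0)
2920.984(44.2 − T) = 27326 + 313.918 T
129107 − 27326 = 3234.902 T
T = 101781 / 3234.902 = 31.46 °C

T_f = 31.5 °C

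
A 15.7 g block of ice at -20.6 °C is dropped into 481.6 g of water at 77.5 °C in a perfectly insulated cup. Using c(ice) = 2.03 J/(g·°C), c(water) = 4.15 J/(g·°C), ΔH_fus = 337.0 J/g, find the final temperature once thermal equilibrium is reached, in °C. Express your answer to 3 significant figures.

Heat to bring ice to 0 °C and melt it: q₁ = 15.7×2.03×20.6 + 15.7×337.0 = 5947.4 J
Heat the water can supply cooling to 0 °C: 481.6×4.15×77.5 = 154895 J > q₁, so all ice melts.
Energy balance: 481.6×4.15×(77.5 − T) = 5947.4 + 15.7×4.15×(T − 0)
1998.64(77.5 − T) = 5947.4 + 65.155 T
154895 − 5947.4 = 2063.795 T
T = 148947.6 / 2063.795 = 72.17 °C

T_f = 72.2 °C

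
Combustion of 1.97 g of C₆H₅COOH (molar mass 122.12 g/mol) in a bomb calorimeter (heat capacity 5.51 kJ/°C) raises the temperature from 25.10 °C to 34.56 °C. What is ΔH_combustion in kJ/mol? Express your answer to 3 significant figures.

ΔT = 34.56 − 25.10 = 9.46 °C
q_cal = C_cal × ΔT = 5.51 × 9.46 = 52.1246 kJ
n = 1.97 / 122.12 = 0.01613 mol
q_rxn = −q_cal = -52.1246 kJ
ΔH = -52.1246 / 0.01613 = -3232 kJ/mol

ΔH = -3230 kJ/mol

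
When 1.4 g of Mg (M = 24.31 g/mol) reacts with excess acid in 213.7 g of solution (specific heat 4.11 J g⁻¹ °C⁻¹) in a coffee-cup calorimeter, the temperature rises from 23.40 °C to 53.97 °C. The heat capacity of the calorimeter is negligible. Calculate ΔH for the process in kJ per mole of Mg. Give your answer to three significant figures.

ΔH = -466 kJ/mol

|ΔT| = |53.97 − 23.40| = 30.57 °C
|q_surr| = (213.7 × 4.11) × 30.57 = 878.307 × 30.57 = 26850 J
n(Mg) = 1.4 / 24.31 = 0.05759 mol
Temperature rose, so q_rxn = −|q_surr| = -26.85 kJ
ΔH = q_rxn / n = -466.2 kJ/mol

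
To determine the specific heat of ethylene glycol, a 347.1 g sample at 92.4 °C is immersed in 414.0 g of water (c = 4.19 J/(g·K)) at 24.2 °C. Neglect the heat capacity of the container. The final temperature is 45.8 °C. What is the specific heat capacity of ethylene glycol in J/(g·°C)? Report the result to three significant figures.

q_gained = (414.0 × 4.19) × (45.8 − 24.2) = 37470 J
q_lost = 347.1 × c × (92.4 − 45.8) = 16174.86 c
Set equal: c = 37470 / 16174.86 = 2.32 J/(g·°C)

c = 2.32 J/(g·°C)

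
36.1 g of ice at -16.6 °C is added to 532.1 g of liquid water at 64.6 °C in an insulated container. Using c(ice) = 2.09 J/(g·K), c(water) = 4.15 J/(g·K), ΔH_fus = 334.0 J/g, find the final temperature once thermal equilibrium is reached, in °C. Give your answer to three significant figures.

Heat to bring ice to 0 °C and melt it: q₁ = 36.1×2.09×16.6 + 36.1×334.0 = 13310 J
Heat the water can supply cooling to 0 °C: 532.1×4.15×64.6 = 142651 J > q₁, so all ice melts.
Energy balance: 532.1×4.15×(64.6 − T) = 13310 + 36.1×4.15×(T − 0)
2208.215(64.6 − T) = 13310 + 149.815 T
142651 − 13310 = 2358.030 T
T = 129341 / 2358.030 = 54.85 °C

T_f = 54.9 °C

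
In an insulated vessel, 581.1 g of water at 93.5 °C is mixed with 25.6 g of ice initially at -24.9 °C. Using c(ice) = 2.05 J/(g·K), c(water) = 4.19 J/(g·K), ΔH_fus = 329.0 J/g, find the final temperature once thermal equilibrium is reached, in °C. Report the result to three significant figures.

T_f = 85.7 °C

Heat to bring ice to 0 °C and melt it: q₁ = 25.6×2.05×24.9 + 25.6×329.0 = 9729.2 J
Heat the water can supply cooling to 0 °C: 581.1×4.19×93.5 = 227655 J > q₁, so all ice melts.
Energy balance: 581.1×4.19×(93.5 − T) = 9729.2 + 25.6×4.19×(T − 0)
2434.809(93.5 − T) = 9729.2 + 107.264 T
227655 − 9729.2 = 2542.073 T
T = 217925.8 / 2542.073 = 85.73 °C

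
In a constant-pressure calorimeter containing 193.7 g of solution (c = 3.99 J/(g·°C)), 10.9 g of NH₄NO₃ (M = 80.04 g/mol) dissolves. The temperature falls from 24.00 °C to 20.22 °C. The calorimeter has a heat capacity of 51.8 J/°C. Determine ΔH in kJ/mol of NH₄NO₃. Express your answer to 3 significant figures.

|ΔT| = |20.22 − 24.00| = 3.78 °C
|q_surr| = (193.7 × 3.99 + 51.8) × 3.78 = 824.663 × 3.78 = 3117 J
n(NH₄NO₃) = 10.9 / 80.04 = 0.1362 mol
Temperature fell, so q_rxn = +|q_surr| = 3.117 kJ
ΔH = q_rxn / n = 22.89 kJ/mol

ΔH = 22.9 kJ/mol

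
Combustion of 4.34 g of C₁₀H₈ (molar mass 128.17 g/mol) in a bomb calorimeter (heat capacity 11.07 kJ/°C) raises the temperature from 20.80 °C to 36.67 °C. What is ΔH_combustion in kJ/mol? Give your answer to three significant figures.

ΔT = 36.67 − 20.80 = 15.87 °C
q_cal = C_cal × ΔT = 11.07 × 15.87 = 175.6809 kJ
n = 4.34 / 128.17 = 0.03386 mol
q_rxn = −q_cal = -175.6809 kJ
ΔH = -175.6809 / 0.03386 = -5188 kJ/mol

ΔH = -5190 kJ/mol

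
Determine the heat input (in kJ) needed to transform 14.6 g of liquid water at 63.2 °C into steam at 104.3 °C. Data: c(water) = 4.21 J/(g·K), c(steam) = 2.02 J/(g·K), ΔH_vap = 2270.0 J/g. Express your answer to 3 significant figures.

q = 35.5 kJ

q1 (heat water 63.2→100.0 °C): 14.6 × 4.21 × 36.8 = 2262 J
q2 (vaporize at 100 °C): 14.6 × 2270.0 = 33142 J
q3 (heat steam 100.0→104.3 °C): 14.6 × 2.02 × 4.3 = 127 J
Total: 2262 + 33142 + 127 = 35531 J = 35.5 kJ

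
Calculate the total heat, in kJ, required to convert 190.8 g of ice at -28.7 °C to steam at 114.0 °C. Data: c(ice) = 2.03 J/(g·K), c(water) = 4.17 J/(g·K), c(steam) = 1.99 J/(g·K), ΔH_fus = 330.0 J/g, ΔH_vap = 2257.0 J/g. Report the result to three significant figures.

q = 590 kJ

q1 (heat ice -28.7→0.0 °C): 190.8 × 2.03 × 28.7 = 11116 J
q2 (melt at 0 °C): 190.8 × 330.0 = 62964 J
q3 (heat water 0.0→100.0 °C): 190.8 × 4.17 × 100.0 = 79564 J
q4 (vaporize at 100 °C): 190.8 × 2257.0 = 430636 J
q5 (heat steam 100.0→114.0 °C): 190.8 × 1.99 × 14.0 = 5316 J
Total: 11116 + 62964 + 79564 + 430636 + 5316 = 589596 J = 590 kJ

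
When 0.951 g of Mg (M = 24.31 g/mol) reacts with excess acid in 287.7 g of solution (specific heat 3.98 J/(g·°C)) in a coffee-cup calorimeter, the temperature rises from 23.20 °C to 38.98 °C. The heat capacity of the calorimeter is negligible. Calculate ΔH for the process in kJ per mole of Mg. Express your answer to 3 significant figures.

ΔH = -462 kJ/mol

|ΔT| = |38.98 − 23.20| = 15.78 °C
|q_surr| = (287.7 × 3.98) × 15.78 = 1145.046 × 15.78 = 18070 J
n(Mg) = 0.951 / 24.31 = 0.03912 mol
Temperature rose, so q_rxn = −|q_surr| = -18.07 kJ
ΔH = q_rxn / n = -461.9 kJ/mol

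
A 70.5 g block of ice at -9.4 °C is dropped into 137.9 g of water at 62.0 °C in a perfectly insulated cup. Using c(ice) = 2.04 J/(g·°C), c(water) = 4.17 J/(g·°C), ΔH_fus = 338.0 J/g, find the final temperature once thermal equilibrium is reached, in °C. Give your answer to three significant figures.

Heat to bring ice to 0 °C and melt it: q₁ = 70.5×2.04×9.4 + 70.5×338.0 = 25181 J
Heat the water can supply cooling to 0 °C: 137.9×4.17×62.0 = 35652.7 J > q₁, so all ice melts.
Energy balance: 137.9×4.17×(62.0 − T) = 25181 + 70.5×4.17×(T − 0)
575.043(62.0 − T) = 25181 + 293.985 T
35652.7 − 25181 = 869.028 T
T = 10471.7 / 869.028 = 12.0499 °C

T_f = 12.0 °C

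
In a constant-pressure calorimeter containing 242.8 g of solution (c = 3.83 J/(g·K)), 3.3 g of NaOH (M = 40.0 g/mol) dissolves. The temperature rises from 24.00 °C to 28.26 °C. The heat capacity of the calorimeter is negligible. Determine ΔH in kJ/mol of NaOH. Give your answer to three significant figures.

ΔH = -48.0 kJ/mol

|ΔT| = |28.26 − 24.00| = 4.26 °C
|q_surr| = (242.8 × 3.83) × 4.26 = 929.924 × 4.26 = 3961 J
n(NaOH) = 3.3 / 40.0 = 0.08250 mol
Temperature rose, so q_rxn = −|q_surr| = -3.961 kJ
ΔH = q_rxn / n = -48.01 kJ/mol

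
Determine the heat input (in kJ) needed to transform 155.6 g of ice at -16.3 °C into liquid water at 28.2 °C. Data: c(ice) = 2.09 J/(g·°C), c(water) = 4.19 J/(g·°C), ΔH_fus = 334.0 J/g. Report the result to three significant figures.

q1 (heat ice -16.3→0.0 °C): 155.6 × 2.09 × 16.3 = 5301 J
q2 (melt at 0 °C): 155.6 × 334.0 = 51970 J
q3 (heat water 0.0→28.2 °C): 155.6 × 4.19 × 28.2 = 18385 J
Total: 5301 + 51970 + 18385 = 75656 J = 75.7 kJ

q = 75.7 kJ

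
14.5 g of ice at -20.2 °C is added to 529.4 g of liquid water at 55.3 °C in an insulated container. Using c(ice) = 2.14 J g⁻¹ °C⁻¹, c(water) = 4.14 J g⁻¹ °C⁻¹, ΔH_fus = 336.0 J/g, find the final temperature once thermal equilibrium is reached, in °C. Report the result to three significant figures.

Heat to bring ice to 0 °C and melt it: q₁ = 14.5×2.14×20.2 + 14.5×336.0 = 5498.8 J
Heat the water can supply cooling to 0 °C: 529.4×4.14×55.3 = 121202 J > q₁, so all ice melts.
Energy balance: 529.4×4.14×(55.3 − T) = 5498.8 + 14.5×4.14×(T − 0)
2191.716(55.3 − T) = 5498.8 + 60.03 T
121202 − 5498.8 = 2251.746 T
T = 115703.2 / 2251.746 = 51.38 °C

T_f = 51.4 °C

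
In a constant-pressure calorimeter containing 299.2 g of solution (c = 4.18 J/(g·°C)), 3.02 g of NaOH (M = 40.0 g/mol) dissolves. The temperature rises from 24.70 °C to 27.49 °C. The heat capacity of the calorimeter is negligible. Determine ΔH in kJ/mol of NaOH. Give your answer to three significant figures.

ΔH = -46.2 kJ/mol

|ΔT| = |27.49 − 24.70| = 2.79 °C
|q_surr| = (299.2 × 4.18) × 2.79 = 1250.656 × 2.79 = 3489 J
n(NaOH) = 3.02 / 40.0 = 0.07550 mol
Temperature rose, so q_rxn = −|q_surr| = -3.489 kJ
ΔH = q_rxn / n = -46.21 kJ/mol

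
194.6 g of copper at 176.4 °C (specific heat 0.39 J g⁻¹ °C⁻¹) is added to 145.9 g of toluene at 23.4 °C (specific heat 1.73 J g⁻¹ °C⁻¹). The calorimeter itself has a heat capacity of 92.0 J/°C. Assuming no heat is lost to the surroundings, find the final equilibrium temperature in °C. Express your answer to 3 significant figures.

T_f = 51.0 °C

Heat lost by copper = heat gained by toluene + calorimeter.
(194.6)(0.39)(176.4 − T) = [(145.9)(1.73) + 92.0](T − 23.4)
75.894 (176.4 − T) = 344.407 (T − 23.4)
13388 − 75.894 T = 344.407 T − 8059.1
21447.1 = 420.301 T
T = 51.03 °C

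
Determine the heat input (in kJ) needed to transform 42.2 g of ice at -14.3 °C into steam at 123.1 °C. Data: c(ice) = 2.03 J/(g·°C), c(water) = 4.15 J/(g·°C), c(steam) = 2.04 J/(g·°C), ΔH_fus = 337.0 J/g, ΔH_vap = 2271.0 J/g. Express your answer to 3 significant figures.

q = 131 kJ

q1 (heat ice -14.3→0.0 °C): 42.2 × 2.03 × 14.3 = 1225 J
q2 (melt at 0 °C): 42.2 × 337.0 = 14221 J
q3 (heat water 0.0→100.0 °C): 42.2 × 4.15 × 100.0 = 17513 J
q4 (vaporize at 100 °C): 42.2 × 2271.0 = 95836 J
q5 (heat steam 100.0→123.1 °C): 42.2 × 2.04 × 23.1 = 1989 J
Total: 1225 + 14221 + 17513 + 95836 + 1989 = 130784 J = 131 kJ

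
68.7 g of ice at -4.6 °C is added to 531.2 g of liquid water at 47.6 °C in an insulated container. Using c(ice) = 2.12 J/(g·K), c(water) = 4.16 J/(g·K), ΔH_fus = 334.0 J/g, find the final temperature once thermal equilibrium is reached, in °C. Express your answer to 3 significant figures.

Heat to bring ice to 0 °C and melt it: q₁ = 68.7×2.12×4.6 + 68.7×334.0 = 23616 J
Heat the water can supply cooling to 0 °C: 531.2×4.16×47.6 = 105186 J > q₁, so all ice melts.
Energy balance: 531.2×4.16×(47.6 − T) = 23616 + 68.7×4.16×(T − 0)
2209.792(47.6 − T) = 23616 + 285.792 T
105186 − 23616 = 2495.584 T
T = 81570 / 2495.584 = 32.69 °C

T_f = 32.7 °C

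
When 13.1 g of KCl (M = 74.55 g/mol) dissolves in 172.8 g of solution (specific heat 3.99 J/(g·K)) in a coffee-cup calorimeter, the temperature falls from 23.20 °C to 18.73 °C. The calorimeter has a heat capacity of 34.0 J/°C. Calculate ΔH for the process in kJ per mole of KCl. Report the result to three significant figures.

|ΔT| = |18.73 − 23.20| = 4.47 °C
|q_surr| = (172.8 × 3.99 + 34.0) × 4.47 = 723.472 × 4.47 = 3234 J
n(KCl) = 13.1 / 74.55 = 0.1757 mol
Temperature fell, so q_rxn = +|q_surr| = 3.234 kJ
ΔH = q_rxn / n = 18.41 kJ/mol

ΔH = 18.4 kJ/mol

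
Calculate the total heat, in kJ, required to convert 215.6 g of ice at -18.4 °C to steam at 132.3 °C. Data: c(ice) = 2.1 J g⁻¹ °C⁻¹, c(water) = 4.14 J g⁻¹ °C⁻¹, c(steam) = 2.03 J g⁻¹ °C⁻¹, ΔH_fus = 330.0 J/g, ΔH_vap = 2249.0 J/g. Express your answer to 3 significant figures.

q1 (heat ice -18.4→0.0 °C): 215.6 × 2.1 × 18.4 = 8331 J
q2 (melt at 0 °C): 215.6 × 330.0 = 71148 J
q3 (heat water 0.0→100.0 °C): 215.6 × 4.14 × 100.0 = 89258 J
q4 (vaporize at 100 °C): 215.6 × 2249.0 = 484884 J
q5 (heat steam 100.0→132.3 °C): 215.6 × 2.03 × 32.3 = 14137 J
Total: 8331 + 71148 + 89258 + 484884 + 14137 = 667758 J = 668 kJ

q = 668 kJ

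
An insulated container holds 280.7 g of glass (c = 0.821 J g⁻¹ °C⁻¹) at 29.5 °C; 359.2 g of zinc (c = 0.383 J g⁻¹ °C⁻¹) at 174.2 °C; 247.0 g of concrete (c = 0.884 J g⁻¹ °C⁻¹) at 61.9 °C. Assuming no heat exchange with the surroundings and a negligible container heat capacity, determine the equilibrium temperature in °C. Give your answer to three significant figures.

Σ mᵢcᵢ(T − Tᵢ) = 0  ⇒  T = Σ mᵢcᵢTᵢ / Σ mᵢcᵢ
Σ mᵢcᵢ = 280.7×0.821 + 359.2×0.383 + 247.0×0.884 = 586.3763
Σ mᵢcᵢTᵢ = 230.4547×29.5 + 137.5736×174.2 + 218.348×61.9 = 44279
T = 44279 / 586.3763 = 75.51 °C

T_f = 75.5 °C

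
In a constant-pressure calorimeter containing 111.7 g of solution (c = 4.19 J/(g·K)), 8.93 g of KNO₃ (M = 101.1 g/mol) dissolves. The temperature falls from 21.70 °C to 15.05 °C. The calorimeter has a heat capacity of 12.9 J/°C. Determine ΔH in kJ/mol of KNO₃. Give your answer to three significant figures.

|ΔT| = |15.05 − 21.70| = 6.65 °C
|q_surr| = (111.7 × 4.19 + 12.9) × 6.65 = 480.923 × 6.65 = 3198 J
n(KNO₃) = 8.93 / 101.1 = 0.08833 mol
Temperature fell, so q_rxn = +|q_surr| = 3.198 kJ
ΔH = q_rxn / n = 36.21 kJ/mol

ΔH = 36.2 kJ/mol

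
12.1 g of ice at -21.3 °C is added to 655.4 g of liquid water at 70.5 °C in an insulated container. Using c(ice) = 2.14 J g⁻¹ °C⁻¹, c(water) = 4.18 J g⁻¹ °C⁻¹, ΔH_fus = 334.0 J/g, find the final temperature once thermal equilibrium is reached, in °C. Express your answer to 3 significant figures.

T_f = 67.6 °C

Heat to bring ice to 0 °C and melt it: q₁ = 12.1×2.14×21.3 + 12.1×334.0 = 4592.9 J
Heat the water can supply cooling to 0 °C: 655.4×4.18×70.5 = 193140 J > q₁, so all ice melts.
Energy balance: 655.4×4.18×(70.5 − T) = 4592.9 + 12.1×4.18×(T − 0)
2739.572(70.5 − T) = 4592.9 + 50.578 T
193140 − 4592.9 = 2790.150 T
T = 188547.1 / 2790.150 = 67.58 °C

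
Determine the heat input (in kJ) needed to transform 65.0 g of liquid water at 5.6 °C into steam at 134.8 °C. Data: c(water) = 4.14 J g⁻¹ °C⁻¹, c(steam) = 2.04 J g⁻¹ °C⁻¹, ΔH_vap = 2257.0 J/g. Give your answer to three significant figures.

q1 (heat water 5.6→100.0 °C): 65.0 × 4.14 × 94.4 = 25403 J
q2 (vaporize at 100 °C): 65.0 × 2257.0 = 146705 J
q3 (heat steam 100.0→134.8 °C): 65.0 × 2.04 × 34.8 = 4614 J
Total: 25403 + 146705 + 4614 = 176722 J = 177 kJ

q = 177 kJ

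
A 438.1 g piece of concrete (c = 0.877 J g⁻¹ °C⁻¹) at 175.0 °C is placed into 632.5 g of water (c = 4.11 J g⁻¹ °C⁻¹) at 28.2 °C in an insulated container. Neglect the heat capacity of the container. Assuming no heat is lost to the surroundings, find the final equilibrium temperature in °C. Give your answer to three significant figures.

Heat lost by concrete = heat gained by water.
(438.1)(0.877)(175.0 − T) = (632.5)(4.11)(T − 28.2)
384.2137 (175.0 − T) = 2599.575 (T − 28.2)
67237 − 384.2137 T = 2599.575 T − 73308
140545 = 2983.7887 T
T = 47.10 °C

T_f = 47.1 °C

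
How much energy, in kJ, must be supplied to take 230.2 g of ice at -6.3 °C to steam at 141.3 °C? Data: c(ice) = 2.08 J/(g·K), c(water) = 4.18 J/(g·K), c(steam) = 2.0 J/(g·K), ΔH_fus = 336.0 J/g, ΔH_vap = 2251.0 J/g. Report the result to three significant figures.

q1 (heat ice -6.3→0.0 °C): 230.2 × 2.08 × 6.3 = 3017 J
q2 (melt at 0 °C): 230.2 × 336.0 = 77347 J
q3 (heat water 0.0→100.0 °C): 230.2 × 4.18 × 100.0 = 96224 J
q4 (vaporize at 100 °C): 230.2 × 2251.0 = 518180 J
q5 (heat steam 100.0→141.3 °C): 230.2 × 2.0 × 41.3 = 19015 J
Total: 3017 + 77347 + 96224 + 518180 + 19015 = 713783 J = 714 kJ

q = 714 kJ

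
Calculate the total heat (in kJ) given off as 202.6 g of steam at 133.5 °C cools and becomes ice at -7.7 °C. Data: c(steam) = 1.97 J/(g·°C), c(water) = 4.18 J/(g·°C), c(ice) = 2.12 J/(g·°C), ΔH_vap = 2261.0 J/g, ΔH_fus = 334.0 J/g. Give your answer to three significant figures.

q = 627 kJ

q1 (cool steam 133.5→100 °C): 202.6 × 1.97 × 33.5 = 13371 J
q2 (condense at 100 °C): 202.6 × 2261.0 = 458079 J
q3 (cool water 100→0 °C): 202.6 × 4.18 × 100.0 = 84687 J
q4 (freeze at 0 °C): 202.6 × 334.0 = 67668 J
q5 (cool ice 0→-7.7 °C): 202.6 × 2.12 × 7.7 = 3307 J
Total: 13371 + 458079 + 84687 + 67668 + 3307 = 627112 J = 627 kJ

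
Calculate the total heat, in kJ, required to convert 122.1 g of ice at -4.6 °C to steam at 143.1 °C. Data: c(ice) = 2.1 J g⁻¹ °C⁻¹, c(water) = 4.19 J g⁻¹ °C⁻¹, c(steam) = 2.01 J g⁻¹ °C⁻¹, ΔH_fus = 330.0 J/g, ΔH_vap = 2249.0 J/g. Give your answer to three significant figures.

q = 378 kJ

q1 (heat ice -4.6→0.0 °C): 122.1 × 2.1 × 4.6 = 1179 J
q2 (melt at 0 °C): 122.1 × 330.0 = 40293 J
q3 (heat water 0.0→100.0 °C): 122.1 × 4.19 × 100.0 = 51160 J
q4 (vaporize at 100 °C): 122.1 × 2249.0 = 274603 J
q5 (heat steam 100.0→143.1 °C): 122.1 × 2.01 × 43.1 = 10578 J
Total: 1179 + 40293 + 51160 + 274603 + 10578 = 377813 J = 378 kJ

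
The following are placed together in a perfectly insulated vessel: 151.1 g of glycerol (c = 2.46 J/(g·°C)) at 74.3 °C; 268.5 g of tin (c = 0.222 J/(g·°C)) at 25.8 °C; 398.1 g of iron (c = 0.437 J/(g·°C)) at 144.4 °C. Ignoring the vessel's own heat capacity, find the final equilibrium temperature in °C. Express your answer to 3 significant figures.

Σ mᵢcᵢ(T − Tᵢ) = 0  ⇒  T = Σ mᵢcᵢTᵢ / Σ mᵢcᵢ
Σ mᵢcᵢ = 151.1×2.46 + 268.5×0.222 + 398.1×0.437 = 605.2827
Σ mᵢcᵢTᵢ = 371.706×74.3 + 59.607×25.8 + 173.9697×144.4 = 54277
T = 54277 / 605.2827 = 89.67 °C

T_f = 89.7 °C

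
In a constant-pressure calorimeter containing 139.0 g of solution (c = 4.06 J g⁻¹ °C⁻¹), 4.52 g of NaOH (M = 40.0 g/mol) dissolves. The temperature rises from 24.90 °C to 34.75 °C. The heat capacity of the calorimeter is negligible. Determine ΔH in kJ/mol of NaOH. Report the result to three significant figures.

ΔH = -49.2 kJ/mol

|ΔT| = |34.75 − 24.90| = 9.85 °C
|q_surr| = (139.0 × 4.06) × 9.85 = 564.34 × 9.85 = 5559 J
n(NaOH) = 4.52 / 40.0 = 0.1130 mol
Temperature rose, so q_rxn = −|q_surr| = -5.559 kJ
ΔH = q_rxn / n = -49.19 kJ/mol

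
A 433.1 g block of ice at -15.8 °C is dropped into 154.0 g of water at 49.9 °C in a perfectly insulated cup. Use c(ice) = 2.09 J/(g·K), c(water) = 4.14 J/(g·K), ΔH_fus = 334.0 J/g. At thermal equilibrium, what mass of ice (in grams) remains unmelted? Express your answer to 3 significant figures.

m_ice remaining = 381 g

Heat to warm all ice to 0 °C: 433.1×2.09×15.8 = 14302 J
Heat released by water cooling to 0 °C: 154.0×4.14×49.9 = 31814 J
31814 J < 14302 + 433.1×334.0 = 158957.4 J, so not all ice melts; final T = 0 °C.
Heat left for melting: 31814 − 14302 = 17512 J
Mass melted = 17512 / 334.0 = 52.43 g
Ice remaining = 433.1 − 52.43 = 380.67 g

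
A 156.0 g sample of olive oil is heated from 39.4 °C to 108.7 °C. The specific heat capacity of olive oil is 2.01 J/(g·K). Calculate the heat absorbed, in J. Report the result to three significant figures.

q = 21700 J

q = m c ΔT = 156.0 × 2.01 × (108.7 − 39.4)
q = 156.0 × 2.01 × 69.3 = 21730 J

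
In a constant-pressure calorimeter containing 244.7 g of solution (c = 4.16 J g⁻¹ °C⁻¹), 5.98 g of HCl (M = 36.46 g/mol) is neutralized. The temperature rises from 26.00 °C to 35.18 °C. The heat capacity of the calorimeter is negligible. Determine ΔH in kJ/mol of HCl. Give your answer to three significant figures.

ΔH = -57.0 kJ/mol

|ΔT| = |35.18 − 26.00| = 9.18 °C
|q_surr| = (244.7 × 4.16) × 9.18 = 1017.952 × 9.18 = 9345 J
n(HCl) = 5.98 / 36.46 = 0.1640 mol
Temperature rose, so q_rxn = −|q_surr| = -9.345 kJ
ΔH = q_rxn / n = -56.98 kJ/mol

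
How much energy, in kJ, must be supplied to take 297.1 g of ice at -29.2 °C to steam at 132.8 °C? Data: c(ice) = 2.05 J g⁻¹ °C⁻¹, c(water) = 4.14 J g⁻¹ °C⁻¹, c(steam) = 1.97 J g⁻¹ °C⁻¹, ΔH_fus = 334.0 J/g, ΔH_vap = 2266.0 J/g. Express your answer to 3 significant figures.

q1 (heat ice -29.2→0.0 °C): 297.1 × 2.05 × 29.2 = 17784 J
q2 (melt at 0 °C): 297.1 × 334.0 = 99231 J
q3 (heat water 0.0→100.0 °C): 297.1 × 4.14 × 100.0 = 122999 J
q4 (vaporize at 100 °C): 297.1 × 2266.0 = 673229 J
q5 (heat steam 100.0→132.8 °C): 297.1 × 1.97 × 32.8 = 19197 J
Total: 17784 + 99231 + 122999 + 673229 + 19197 = 932440 J = 932 kJ

q = 932 kJ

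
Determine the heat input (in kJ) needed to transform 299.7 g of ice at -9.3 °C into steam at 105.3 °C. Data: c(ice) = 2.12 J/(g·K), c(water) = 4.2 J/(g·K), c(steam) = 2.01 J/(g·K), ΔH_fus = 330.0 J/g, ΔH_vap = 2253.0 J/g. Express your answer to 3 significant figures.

q = 909 kJ

q1 (heat ice -9.3→0.0 °C): 299.7 × 2.12 × 9.3 = 5909 J
q2 (melt at 0 °C): 299.7 × 330.0 = 98901 J
q3 (heat water 0.0→100.0 °C): 299.7 × 4.2 × 100.0 = 125874 J
q4 (vaporize at 100 °C): 299.7 × 2253.0 = 675224 J
q5 (heat steam 100.0→105.3 °C): 299.7 × 2.01 × 5.3 = 3193 J
Total: 5909 + 98901 + 125874 + 675224 + 3193 = 909101 J = 909 kJ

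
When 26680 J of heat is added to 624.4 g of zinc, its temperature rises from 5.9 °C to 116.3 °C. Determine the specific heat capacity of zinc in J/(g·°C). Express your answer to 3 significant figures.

c = 0.387 J/(g·°C)

c = q / (m ΔT) = 26680 / (624.4 × 110.4)
c = 26680 / 68933.76 = 0.387 J/(g·°C)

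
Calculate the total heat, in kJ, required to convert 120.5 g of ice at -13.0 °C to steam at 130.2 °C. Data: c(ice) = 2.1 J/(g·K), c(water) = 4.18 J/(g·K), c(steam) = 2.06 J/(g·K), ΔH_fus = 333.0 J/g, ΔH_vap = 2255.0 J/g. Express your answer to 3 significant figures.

q1 (heat ice -13.0→0.0 °C): 120.5 × 2.1 × 13.0 = 3290 J
q2 (melt at 0 °C): 120.5 × 333.0 = 40127 J
q3 (heat water 0.0→100.0 °C): 120.5 × 4.18 × 100.0 = 50369 J
q4 (vaporize at 100 °C): 120.5 × 2255.0 = 271728 J
q5 (heat steam 100.0→130.2 °C): 120.5 × 2.06 × 30.2 = 7497 J
Total: 3290 + 40127 + 50369 + 271728 + 7497 = 373011 J = 373 kJ

q = 373 kJ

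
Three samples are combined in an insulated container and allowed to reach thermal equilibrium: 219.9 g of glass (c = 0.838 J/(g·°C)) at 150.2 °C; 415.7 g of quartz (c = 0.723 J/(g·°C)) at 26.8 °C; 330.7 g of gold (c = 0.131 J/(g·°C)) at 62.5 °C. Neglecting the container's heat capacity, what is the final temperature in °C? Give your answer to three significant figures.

Σ mᵢcᵢ(T − Tᵢ) = 0  ⇒  T = Σ mᵢcᵢTᵢ / Σ mᵢcᵢ
Σ mᵢcᵢ = 219.9×0.838 + 415.7×0.723 + 330.7×0.131 = 528.1490
Σ mᵢcᵢTᵢ = 184.2762×150.2 + 300.5511×26.8 + 43.3217×62.5 = 38441
T = 38441 / 528.1490 = 72.78 °C

T_f = 72.8 °C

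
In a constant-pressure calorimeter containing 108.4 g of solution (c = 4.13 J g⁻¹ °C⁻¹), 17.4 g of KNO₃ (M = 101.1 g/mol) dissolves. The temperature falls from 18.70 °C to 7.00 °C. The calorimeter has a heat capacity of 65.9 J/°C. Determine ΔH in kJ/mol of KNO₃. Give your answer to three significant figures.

ΔH = 34.9 kJ/mol

|ΔT| = |7.00 − 18.70| = 11.70 °C
|q_surr| = (108.4 × 4.13 + 65.9) × 11.70 = 513.592 × 11.70 = 6009 J
n(KNO₃) = 17.4 / 101.1 = 0.1721 mol
Temperature fell, so q_rxn = +|q_surr| = 6.009 kJ
ΔH = q_rxn / n = 34.92 kJ/mol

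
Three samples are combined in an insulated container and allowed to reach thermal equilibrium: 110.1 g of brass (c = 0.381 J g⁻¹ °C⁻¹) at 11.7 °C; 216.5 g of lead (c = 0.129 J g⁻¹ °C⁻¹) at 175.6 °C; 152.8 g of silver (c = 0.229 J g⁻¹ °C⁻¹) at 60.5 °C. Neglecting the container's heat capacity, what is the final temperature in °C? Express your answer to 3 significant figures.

Σ mᵢcᵢ(T − Tᵢ) = 0  ⇒  T = Σ mᵢcᵢTᵢ / Σ mᵢcᵢ
Σ mᵢcᵢ = 110.1×0.381 + 216.5×0.129 + 152.8×0.229 = 104.8678
Σ mᵢcᵢTᵢ = 41.9481×11.7 + 27.9285×175.6 + 34.9912×60.5 = 7512.0
T = 7512.0 / 104.8678 = 71.63 °C

T_f = 71.6 °C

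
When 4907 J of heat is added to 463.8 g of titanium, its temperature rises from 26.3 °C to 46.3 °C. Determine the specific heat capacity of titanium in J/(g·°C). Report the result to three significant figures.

c = 0.529 J/(g·°C)

c = q / (m ΔT) = 4907 / (463.8 × 20.0)
c = 4907 / 9276 = 0.529 J/(g·°C)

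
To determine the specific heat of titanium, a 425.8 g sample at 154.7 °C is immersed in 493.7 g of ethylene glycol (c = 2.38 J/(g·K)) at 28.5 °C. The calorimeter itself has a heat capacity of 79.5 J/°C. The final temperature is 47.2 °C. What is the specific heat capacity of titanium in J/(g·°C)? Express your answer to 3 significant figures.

c = 0.513 J/(g·°C)

q_gained = (493.7 × 2.38 + 79.5) × (47.2 − 28.5) = 23460 J
q_lost = 425.8 × c × (154.7 − 47.2) = 45773.5 c
Set equal: c = 23460 / 45773.5 = 0.513 J/(g·°C)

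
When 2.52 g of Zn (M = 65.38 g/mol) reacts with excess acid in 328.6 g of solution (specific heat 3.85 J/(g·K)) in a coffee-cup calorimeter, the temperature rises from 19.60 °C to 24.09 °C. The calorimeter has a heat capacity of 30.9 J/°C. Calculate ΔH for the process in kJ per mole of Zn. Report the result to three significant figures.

ΔH = -151 kJ/mol

|ΔT| = |24.09 − 19.60| = 4.49 °C
|q_surr| = (328.6 × 3.85 + 30.9) × 4.49 = 1296.01 × 4.49 = 5819 J
n(Zn) = 2.52 / 65.38 = 0.03854 mol
Temperature rose, so q_rxn = −|q_surr| = -5.819 kJ
ΔH = q_rxn / n = -151.0 kJ/mol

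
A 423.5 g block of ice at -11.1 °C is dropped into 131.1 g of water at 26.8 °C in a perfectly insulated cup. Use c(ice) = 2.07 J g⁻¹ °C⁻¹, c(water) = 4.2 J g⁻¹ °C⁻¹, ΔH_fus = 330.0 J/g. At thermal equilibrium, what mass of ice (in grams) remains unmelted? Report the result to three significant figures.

Heat to warm all ice to 0 °C: 423.5×2.07×11.1 = 9730.8 J
Heat released by water cooling to 0 °C: 131.1×4.2×26.8 = 14757 J
14757 J < 9730.8 + 423.5×330.0 = 149485.8 J, so not all ice melts; final T = 0 °C.
Heat left for melting: 14757 − 9730.8 = 5026.2 J
Mass melted = 5026.2 / 330.0 = 15.23 g
Ice remaining = 423.5 − 15.23 = 408.27 g

m_ice remaining = 408 g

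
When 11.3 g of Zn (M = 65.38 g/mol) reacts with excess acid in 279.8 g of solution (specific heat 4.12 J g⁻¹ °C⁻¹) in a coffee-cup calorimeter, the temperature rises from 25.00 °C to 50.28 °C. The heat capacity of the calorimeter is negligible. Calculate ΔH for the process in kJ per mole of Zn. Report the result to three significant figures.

|ΔT| = |50.28 − 25.00| = 25.28 °C
|q_surr| = (279.8 × 4.12) × 25.28 = 1152.776 × 25.28 = 29140 J
n(Zn) = 11.3 / 65.38 = 0.1728 mol
Temperature rose, so q_rxn = −|q_surr| = -29.14 kJ
ΔH = q_rxn / n = -168.6 kJ/mol

ΔH = -169 kJ/mol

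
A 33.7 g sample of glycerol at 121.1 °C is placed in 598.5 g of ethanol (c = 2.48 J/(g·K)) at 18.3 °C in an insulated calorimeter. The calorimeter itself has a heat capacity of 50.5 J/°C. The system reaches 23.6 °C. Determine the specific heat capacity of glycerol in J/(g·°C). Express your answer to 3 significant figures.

q_gained = (598.5 × 2.48 + 50.5) × (23.6 − 18.3) = 8134 J
q_lost = 33.7 × c × (121.1 − 23.6) = 3285.75 c
Set equal: c = 8134 / 3285.75 = 2.48 J/(g·°C)

c = 2.48 J/(g·°C)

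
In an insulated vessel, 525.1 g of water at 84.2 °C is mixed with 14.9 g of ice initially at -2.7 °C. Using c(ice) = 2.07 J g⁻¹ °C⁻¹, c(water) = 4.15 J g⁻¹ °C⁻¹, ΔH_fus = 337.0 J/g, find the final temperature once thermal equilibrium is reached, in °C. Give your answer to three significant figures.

T_f = 79.6 °C

Heat to bring ice to 0 °C and melt it: q₁ = 14.9×2.07×2.7 + 14.9×337.0 = 5104.6 J
Heat the water can supply cooling to 0 °C: 525.1×4.15×84.2 = 183486 J > q₁, so all ice melts.
Energy balance: 525.1×4.15×(84.2 − T) = 5104.6 + 14.9×4.15×(T − 0)
2179.165(84.2 − T) = 5104.6 + 61.835 T
183486 − 5104.6 = 2241.000 T
T = 178381.4 / 2241.000 = 79.60 °C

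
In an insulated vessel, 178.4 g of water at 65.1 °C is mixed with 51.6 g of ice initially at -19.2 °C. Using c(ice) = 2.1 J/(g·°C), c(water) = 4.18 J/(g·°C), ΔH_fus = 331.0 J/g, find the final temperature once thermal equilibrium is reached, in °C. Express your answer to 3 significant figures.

Heat to bring ice to 0 °C and melt it: q₁ = 51.6×2.1×19.2 + 51.6×331.0 = 19160 J
Heat the water can supply cooling to 0 °C: 178.4×4.18×65.1 = 48545.9 J > q₁, so all ice melts.
Energy balance: 178.4×4.18×(65.1 − T) = 19160 + 51.6×4.18×(T − 0)
745.712(65.1 − T) = 19160 + 215.688 T
48545.9 − 19160 = 961.400 T
T = 29385.9 / 961.400 = 30.57 °C

T_f = 30.6 °C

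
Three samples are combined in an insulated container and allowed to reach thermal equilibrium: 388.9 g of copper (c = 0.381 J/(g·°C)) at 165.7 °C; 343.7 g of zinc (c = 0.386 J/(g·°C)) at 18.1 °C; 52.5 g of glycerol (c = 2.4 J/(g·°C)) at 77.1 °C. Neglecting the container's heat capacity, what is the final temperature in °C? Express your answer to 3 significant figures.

T_f = 90.1 °C

Σ mᵢcᵢ(T − Tᵢ) = 0  ⇒  T = Σ mᵢcᵢTᵢ / Σ mᵢcᵢ
Σ mᵢcᵢ = 388.9×0.381 + 343.7×0.386 + 52.5×2.4 = 406.8391
Σ mᵢcᵢTᵢ = 148.1709×165.7 + 132.6682×18.1 + 126×77.1 = 36668
T = 36668 / 406.8391 = 90.13 °C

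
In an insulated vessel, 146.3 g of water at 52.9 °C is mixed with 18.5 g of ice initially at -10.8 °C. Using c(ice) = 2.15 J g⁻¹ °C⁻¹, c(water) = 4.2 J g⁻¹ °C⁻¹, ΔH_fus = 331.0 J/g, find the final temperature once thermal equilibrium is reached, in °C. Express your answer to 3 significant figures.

T_f = 37.5 °C

Heat to bring ice to 0 °C and melt it: q₁ = 18.5×2.15×10.8 + 18.5×331.0 = 6553.1 J
Heat the water can supply cooling to 0 °C: 146.3×4.2×52.9 = 32504.9 J > q₁, so all ice melts.
Energy balance: 146.3×4.2×(52.9 − T) = 6553.1 + 18.5×4.2×(T − 0)
614.46(52.9 − T) = 6553.1 + 77.7 T
32504.9 − 6553.1 = 692.16 T
T = 25951.8 / 692.16 = 37.49 °C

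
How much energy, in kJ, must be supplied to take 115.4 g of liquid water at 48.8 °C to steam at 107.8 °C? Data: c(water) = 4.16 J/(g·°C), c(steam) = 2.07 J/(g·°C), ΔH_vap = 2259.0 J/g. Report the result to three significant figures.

q1 (heat water 48.8→100.0 °C): 115.4 × 4.16 × 51.2 = 24579 J
q2 (vaporize at 100 °C): 115.4 × 2259.0 = 260689 J
q3 (heat steam 100.0→107.8 °C): 115.4 × 2.07 × 7.8 = 1863 J
Total: 24579 + 260689 + 1863 = 287131 J = 287 kJ

q = 287 kJ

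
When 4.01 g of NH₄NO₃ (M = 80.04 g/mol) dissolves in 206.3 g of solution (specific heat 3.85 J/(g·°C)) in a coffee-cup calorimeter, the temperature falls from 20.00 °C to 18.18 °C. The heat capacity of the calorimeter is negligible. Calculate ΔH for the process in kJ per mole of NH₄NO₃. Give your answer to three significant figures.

ΔH = 28.9 kJ/mol

|ΔT| = |18.18 − 20.00| = 1.82 °C
|q_surr| = (206.3 × 3.85) × 1.82 = 794.255 × 1.82 = 1446 J
n(NH₄NO₃) = 4.01 / 80.04 = 0.05010 mol
Temperature fell, so q_rxn = +|q_surr| = 1.446 kJ
ΔH = q_rxn / n = 28.86 kJ/mol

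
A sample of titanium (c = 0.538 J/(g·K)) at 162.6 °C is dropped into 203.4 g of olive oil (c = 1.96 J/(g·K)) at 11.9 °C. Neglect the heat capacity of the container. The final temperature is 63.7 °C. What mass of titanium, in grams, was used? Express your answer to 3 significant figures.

q_gained = (203.4 × 1.96) × (63.7 − 11.9) = 20650 J
q_lost = m × 0.538 × (162.6 − 63.7) = 53.2082 m
m = 20650 / 53.2082 = 388 g

m = 388 g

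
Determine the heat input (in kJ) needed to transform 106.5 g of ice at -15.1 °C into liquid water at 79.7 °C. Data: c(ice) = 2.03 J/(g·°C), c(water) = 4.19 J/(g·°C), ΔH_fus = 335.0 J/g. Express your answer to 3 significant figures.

q1 (heat ice -15.1→0.0 °C): 106.5 × 2.03 × 15.1 = 3265 J
q2 (melt at 0 °C): 106.5 × 335.0 = 35678 J
q3 (heat water 0.0→79.7 °C): 106.5 × 4.19 × 79.7 = 35565 J
Total: 3265 + 35678 + 35565 = 74508 J = 74.5 kJ

q = 74.5 kJ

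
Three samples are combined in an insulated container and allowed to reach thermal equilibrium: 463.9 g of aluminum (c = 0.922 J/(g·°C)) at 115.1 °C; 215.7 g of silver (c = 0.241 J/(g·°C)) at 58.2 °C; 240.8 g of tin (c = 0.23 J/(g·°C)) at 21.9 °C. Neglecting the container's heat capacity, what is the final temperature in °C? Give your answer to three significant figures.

Σ mᵢcᵢ(T − Tᵢ) = 0  ⇒  T = Σ mᵢcᵢTᵢ / Σ mᵢcᵢ
Σ mᵢcᵢ = 463.9×0.922 + 215.7×0.241 + 240.8×0.23 = 535.0835
Σ mᵢcᵢTᵢ = 427.7158×115.1 + 51.9837×58.2 + 55.384×21.9 = 53468
T = 53468 / 535.0835 = 99.92 °C

T_f = 99.9 °C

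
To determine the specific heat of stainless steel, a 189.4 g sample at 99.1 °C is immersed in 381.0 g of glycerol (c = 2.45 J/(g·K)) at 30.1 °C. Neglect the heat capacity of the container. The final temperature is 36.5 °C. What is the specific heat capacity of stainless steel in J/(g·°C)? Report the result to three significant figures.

q_gained = (381.0 × 2.45) × (36.5 − 30.1) = 5974 J
q_lost = 189.4 × c × (99.1 − 36.5) = 11856.44 c
Set equal: c = 5974 / 11856.44 = 0.504 J/(g·°C)

c = 0.504 J/(g·°C)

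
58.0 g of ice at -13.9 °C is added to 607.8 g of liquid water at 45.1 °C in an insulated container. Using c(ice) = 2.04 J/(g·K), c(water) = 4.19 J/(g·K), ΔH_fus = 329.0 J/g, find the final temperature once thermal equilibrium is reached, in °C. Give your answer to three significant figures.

T_f = 33.7 °C

Heat to bring ice to 0 °C and melt it: q₁ = 58.0×2.04×13.9 + 58.0×329.0 = 20727 J
Heat the water can supply cooling to 0 °C: 607.8×4.19×45.1 = 114855 J > q₁, so all ice melts.
Energy balance: 607.8×4.19×(45.1 − T) = 20727 + 58.0×4.19×(T − 0)
2546.682(45.1 − T) = 20727 + 243.02 T
114855 − 20727 = 2789.702 T
T = 94128 / 2789.702 = 33.74 °C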